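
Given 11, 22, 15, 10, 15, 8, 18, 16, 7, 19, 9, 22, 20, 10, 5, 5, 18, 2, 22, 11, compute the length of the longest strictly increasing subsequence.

6

One longest increasing subsequence is 11, 15, 18, 19, 20, 22 (positions 1,3,7,10,13,19), of length 6; no longer one exists.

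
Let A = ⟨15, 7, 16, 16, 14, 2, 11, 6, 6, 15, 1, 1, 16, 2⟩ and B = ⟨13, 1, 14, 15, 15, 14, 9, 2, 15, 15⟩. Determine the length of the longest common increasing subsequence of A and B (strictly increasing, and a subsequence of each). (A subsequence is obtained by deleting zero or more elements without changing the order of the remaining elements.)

A longest common strictly increasing subsequence is 14, 15 (length 2); it appears in order in both A and B, and no longer such subsequence exists.

2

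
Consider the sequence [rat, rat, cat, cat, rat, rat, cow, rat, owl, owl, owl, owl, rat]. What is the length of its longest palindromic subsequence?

6

Using dp[i][j] = 2 + dp[i+1][j−1] if the ends match, else max(dp[i+1][j], dp[i][j−1]):
dp[1][13] = 6. A witness is rat owl owl owl owl rat at positions 1,9,10,11,12,13.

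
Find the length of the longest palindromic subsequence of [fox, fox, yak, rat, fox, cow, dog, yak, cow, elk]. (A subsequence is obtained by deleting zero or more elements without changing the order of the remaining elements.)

3

Using dp[i][j] = 2 + dp[i+1][j−1] if the ends match, else max(dp[i+1][j], dp[i][j−1]):
dp[1][10] = 3. A witness is cow yak cow at positions 6,8,9.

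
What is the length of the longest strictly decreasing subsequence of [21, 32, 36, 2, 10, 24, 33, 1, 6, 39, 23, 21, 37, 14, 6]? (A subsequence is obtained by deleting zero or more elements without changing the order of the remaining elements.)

Let dp[i] be the longest decreasing subsequence ending at position i. Then dp = [1, 1, 1, 2, 2, 2, 2, 3, 3, 1, 3, 4, 2, 5, 6].
The maximum is 6; one witness is 32, 24, 23, 21, 14, 6 at positions 2,6,11,12,14,15.

6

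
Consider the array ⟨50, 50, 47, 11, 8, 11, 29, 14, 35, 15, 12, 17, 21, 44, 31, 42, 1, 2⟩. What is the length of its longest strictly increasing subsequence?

Let dp[i] be the longest increasing subsequence ending at position i. Then dp = [1, 1, 1, 1, 1, 2, 3, 3, 4, 4, 3, 5, 6, 7, 7, 8, 1, 2].
The maximum is 8; one witness is 8, 11, 14, 15, 17, 21, 31, 42 at positions 5,6,8,10,12,13,15,16.

8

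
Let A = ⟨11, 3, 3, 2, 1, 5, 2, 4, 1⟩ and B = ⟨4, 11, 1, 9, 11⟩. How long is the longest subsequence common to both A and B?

A longest common subsequence is 11, 1 (length 2); the LCS DP confirms no longer common subsequence exists.

2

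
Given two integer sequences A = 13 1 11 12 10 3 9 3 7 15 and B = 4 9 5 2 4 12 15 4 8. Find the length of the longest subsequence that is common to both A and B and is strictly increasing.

2

For each value that appears in both, track the longest common increasing run ending there.
The best achievable length is 2; one witness is 9, 15 (A-positions 7,10, B-positions 2,7).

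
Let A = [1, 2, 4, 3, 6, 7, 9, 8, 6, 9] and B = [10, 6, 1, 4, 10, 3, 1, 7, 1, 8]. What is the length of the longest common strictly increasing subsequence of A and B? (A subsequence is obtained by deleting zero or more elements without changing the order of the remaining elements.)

For each value that appears in both, track the longest common increasing run ending there.
The best achievable length is 4; one witness is 1, 4, 7, 8 (A-positions 1,3,6,8, B-positions 3,4,8,10).

4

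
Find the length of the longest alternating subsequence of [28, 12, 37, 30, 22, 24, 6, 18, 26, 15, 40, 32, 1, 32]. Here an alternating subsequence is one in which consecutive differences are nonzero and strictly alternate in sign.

11

Track the best alternating length ending on an up-step vs a down-step at each position: up/down = 1/1, 1/2, 3/1, 3/4, 3/4, 5/4, 1/6, 7/6, 7/4, 7/8, 9/1, 9/10, 1/10, 11/10.
The maximum over both is 11; one such subsequence is 28, 12, 37, 22, 24, 6, 18, 15, 40, 1, 32.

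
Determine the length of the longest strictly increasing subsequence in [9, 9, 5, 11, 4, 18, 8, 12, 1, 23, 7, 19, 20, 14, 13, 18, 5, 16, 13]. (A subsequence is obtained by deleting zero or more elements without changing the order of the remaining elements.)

5

One longest increasing subsequence is 9, 11, 18, 19, 20 (positions 1,4,6,12,13), of length 5; no longer one exists.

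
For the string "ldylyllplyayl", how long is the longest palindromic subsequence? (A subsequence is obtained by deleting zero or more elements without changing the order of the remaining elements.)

Using dp[i][j] = 2 + dp[i+1][j−1] if the ends match, else max(dp[i+1][j], dp[i][j−1]):
dp[1][13] = 9. A witness is lyylplyyl at positions 1,3,5,6,8,9,10,12,13.

9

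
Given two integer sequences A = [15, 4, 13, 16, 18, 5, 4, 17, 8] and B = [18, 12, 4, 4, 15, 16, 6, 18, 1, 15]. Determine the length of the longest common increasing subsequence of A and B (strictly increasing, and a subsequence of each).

3

For each value that appears in both, track the longest common increasing run ending there.
The best achievable length is 3; one witness is 4, 16, 18 (A-positions 2,4,5, B-positions 3,6,8).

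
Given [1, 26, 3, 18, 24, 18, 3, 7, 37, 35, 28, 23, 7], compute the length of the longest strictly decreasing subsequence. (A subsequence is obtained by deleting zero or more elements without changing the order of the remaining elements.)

5

Scanning left to right, the best length ending at each element is: 1→1, 26→1, 3→2, 18→2, 24→2, 18→3, 3→4, 7→4, 37→1, 35→2, 28→3, 23→4, 7→5.
So the longest decreasing subsequence has length 5, e.g. 37, 35, 28, 23, 7.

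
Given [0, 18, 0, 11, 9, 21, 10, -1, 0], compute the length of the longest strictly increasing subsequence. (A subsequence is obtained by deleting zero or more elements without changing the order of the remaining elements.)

3

One longest increasing subsequence is 0, 18, 21 (positions 1,2,6), of length 3; no longer one exists.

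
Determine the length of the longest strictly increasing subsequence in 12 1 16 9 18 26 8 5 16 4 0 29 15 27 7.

Scanning left to right, the best length ending at each element is: 12→1, 1→1, 16→2, 9→2, 18→3, 26→4, 8→2, 5→2, 16→3, 4→2, 0→1, 29→5, 15→3, 27→5, 7→3.
So the longest increasing subsequence has length 5, e.g. 12, 16, 18, 26, 29.

5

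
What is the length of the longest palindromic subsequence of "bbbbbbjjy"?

6

One longest palindromic subsequence is bbbbbb (positions 1,2,3,4,5,6); it reads the same forward and backward, and the interval DP gives dp[1][9] = 6.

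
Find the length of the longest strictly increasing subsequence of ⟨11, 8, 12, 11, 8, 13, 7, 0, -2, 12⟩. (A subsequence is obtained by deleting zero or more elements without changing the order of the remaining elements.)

One longest increasing subsequence is 11, 12, 13 (positions 1,3,6), of length 3; no longer one exists.

3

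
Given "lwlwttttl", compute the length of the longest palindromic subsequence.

6

Using dp[i][j] = 2 + dp[i+1][j−1] if the ends match, else max(dp[i+1][j], dp[i][j−1]):
dp[1][9] = 6. A witness is lttttl at positions 1,5,6,7,8,9.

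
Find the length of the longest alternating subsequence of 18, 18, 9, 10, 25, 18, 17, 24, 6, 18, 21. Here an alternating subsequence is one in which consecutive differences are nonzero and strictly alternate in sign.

A longest alternating subsequence is 18, 9, 25, 18, 24, 6, 18 (positions 1,3,5,6,8,9,10); its 6 consecutive differences strictly alternate in sign, and length 7 is optimal.

7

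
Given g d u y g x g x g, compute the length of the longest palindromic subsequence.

One longest palindromic subsequence is gxgxg (positions 1,6,7,8,9); it reads the same forward and backward, and the interval DP gives dp[1][9] = 5.

5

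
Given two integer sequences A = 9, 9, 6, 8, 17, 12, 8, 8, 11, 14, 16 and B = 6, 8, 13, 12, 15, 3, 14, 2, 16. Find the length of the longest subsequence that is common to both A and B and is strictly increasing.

5

For each value that appears in both, track the longest common increasing run ending there.
The best achievable length is 5; one witness is 6, 8, 12, 14, 16 (A-positions 3,4,6,10,11, B-positions 1,2,4,7,9).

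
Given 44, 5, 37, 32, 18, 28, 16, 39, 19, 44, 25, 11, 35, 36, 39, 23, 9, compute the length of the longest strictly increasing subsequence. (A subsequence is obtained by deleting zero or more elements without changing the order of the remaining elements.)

7

Let dp[i] be the longest increasing subsequence ending at position i. Then dp = [1, 1, 2, 2, 2, 3, 2, 4, 3, 5, 4, 2, 5, 6, 7, 4, 2].
The maximum is 7; one witness is 5, 18, 19, 25, 35, 36, 39 at positions 2,5,9,11,13,14,15.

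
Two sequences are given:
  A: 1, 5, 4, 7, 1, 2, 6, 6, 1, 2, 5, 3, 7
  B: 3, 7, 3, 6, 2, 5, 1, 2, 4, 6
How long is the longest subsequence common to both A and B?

A longest common subsequence is 5, 1, 2, 6 (length 4); the LCS DP confirms no longer common subsequence exists.

4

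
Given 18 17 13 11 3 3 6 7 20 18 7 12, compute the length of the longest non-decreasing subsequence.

6

Let dp[i] be the longest non-decreasing subsequence ending at position i. Then dp = [1, 1, 1, 1, 1, 2, 3, 4, 5, 5, 5, 6].
The maximum is 6; one witness is 3, 3, 6, 7, 7, 12 at positions 5,6,7,8,11,12.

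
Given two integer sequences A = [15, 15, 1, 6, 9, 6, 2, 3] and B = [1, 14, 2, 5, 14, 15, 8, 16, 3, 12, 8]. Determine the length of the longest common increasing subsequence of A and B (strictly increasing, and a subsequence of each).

3

For each value that appears in both, track the longest common increasing run ending there.
The best achievable length is 3; one witness is 1, 2, 3 (A-positions 3,7,8, B-positions 1,3,9).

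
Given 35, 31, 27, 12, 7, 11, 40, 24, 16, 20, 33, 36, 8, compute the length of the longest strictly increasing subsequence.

6

Let dp[i] be the longest increasing subsequence ending at position i. Then dp = [1, 1, 1, 1, 1, 2, 3, 3, 3, 4, 5, 6, 2].
The maximum is 6; one witness is 7, 11, 16, 20, 33, 36 at positions 5,6,9,10,11,12.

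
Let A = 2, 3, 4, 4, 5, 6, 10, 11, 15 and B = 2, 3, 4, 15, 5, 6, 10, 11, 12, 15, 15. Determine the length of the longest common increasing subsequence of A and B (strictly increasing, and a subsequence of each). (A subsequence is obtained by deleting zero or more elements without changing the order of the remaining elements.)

A longest common strictly increasing subsequence is 2, 3, 4, 5, 6, 10, 11, 15 (length 8); it appears in order in both A and B, and no longer such subsequence exists.

8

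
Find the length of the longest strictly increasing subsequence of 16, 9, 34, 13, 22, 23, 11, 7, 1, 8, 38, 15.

Let dp[i] be the longest increasing subsequence ending at position i. Then dp = [1, 1, 2, 2, 3, 4, 2, 1, 1, 2, 5, 3].
The maximum is 5; one witness is 9, 13, 22, 23, 38 at positions 2,4,5,6,11.

5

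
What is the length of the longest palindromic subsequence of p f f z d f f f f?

One longest palindromic subsequence is ffffff (positions 2,3,6,7,8,9); it reads the same forward and backward, and the interval DP gives dp[1][9] = 6.

6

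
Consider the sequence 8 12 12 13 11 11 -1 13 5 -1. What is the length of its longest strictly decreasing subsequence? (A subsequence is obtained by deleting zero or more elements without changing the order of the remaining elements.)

4

One longest decreasing subsequence is 12, 11, 5, -1 (positions 2,5,9,10), of length 4; no longer one exists.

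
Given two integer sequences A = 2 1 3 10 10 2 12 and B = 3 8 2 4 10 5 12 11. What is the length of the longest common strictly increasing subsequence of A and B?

A longest common strictly increasing subsequence is 3, 10, 12 (length 3); it appears in order in both A and B, and no longer such subsequence exists.

3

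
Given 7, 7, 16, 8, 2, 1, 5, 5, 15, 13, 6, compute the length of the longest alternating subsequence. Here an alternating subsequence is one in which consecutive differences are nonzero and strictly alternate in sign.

5

Track the best alternating length ending on an up-step vs a down-step at each position: up/down = 1/1, 1/1, 2/1, 2/3, 1/3, 1/3, 4/3, 4/3, 4/3, 4/5, 4/5.
The maximum over both is 5; one such subsequence is 7, 16, 8, 15, 13.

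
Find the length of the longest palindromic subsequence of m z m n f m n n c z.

Using dp[i][j] = 2 + dp[i+1][j−1] if the ends match, else max(dp[i+1][j], dp[i][j−1]):
dp[1][10] = 5. A witness is znnnz at positions 2,4,7,8,10.

5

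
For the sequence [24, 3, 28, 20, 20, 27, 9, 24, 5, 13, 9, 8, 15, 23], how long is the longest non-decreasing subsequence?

5

Let dp[i] be the longest non-decreasing subsequence ending at position i. Then dp = [1, 1, 2, 2, 3, 4, 2, 4, 2, 3, 3, 3, 4, 5].
The maximum is 5; one witness is 3, 9, 13, 15, 23 at positions 2,7,10,13,14.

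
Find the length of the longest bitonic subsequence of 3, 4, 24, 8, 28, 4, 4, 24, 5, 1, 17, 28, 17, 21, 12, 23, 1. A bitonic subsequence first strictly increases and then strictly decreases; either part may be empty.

8

Let inc[i] be the LIS ending at i and dec[i] the longest strictly decreasing subsequence starting at i. inc = [1, 2, 3, 3, 4, 2, 2, 4, 3, 1, 4, 5, 4, 5, 4, 6, 1], dec = [2, 2, 4, 3, 5, 2, 2, 4, 2, 1, 3, 4, 3, 3, 2, 2, 1].
max_i inc[i]+dec[i]−1 = 8, with one witness 3, 4, 24, 28, 24, 21, 12, 1.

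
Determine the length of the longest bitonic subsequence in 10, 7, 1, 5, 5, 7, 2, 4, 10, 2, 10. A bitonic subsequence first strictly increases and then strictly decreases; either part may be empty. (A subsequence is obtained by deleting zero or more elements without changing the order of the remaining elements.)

5

One longest bitonic subsequence is 10, 7, 5, 4, 2 (positions 1,2,5,8,10): it rises to 10 then falls. Length 5 is optimal.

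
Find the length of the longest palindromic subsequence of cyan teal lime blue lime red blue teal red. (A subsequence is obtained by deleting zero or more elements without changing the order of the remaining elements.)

5

Using dp[i][j] = 2 + dp[i+1][j−1] if the ends match, else max(dp[i+1][j], dp[i][j−1]):
dp[1][9] = 5. A witness is teal blue red blue teal at positions 2,4,6,7,8.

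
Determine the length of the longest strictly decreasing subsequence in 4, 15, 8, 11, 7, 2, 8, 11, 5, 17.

4

One longest decreasing subsequence is 15, 8, 7, 2 (positions 2,3,5,6), of length 4; no longer one exists.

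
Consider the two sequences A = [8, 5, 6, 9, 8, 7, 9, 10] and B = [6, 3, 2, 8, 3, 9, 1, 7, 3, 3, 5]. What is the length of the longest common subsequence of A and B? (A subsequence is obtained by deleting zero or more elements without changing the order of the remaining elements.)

Backtracking the LCS table gives one alignment: 8 (A1,B4) → 9 (A4,B6) → 7 (A6,B8).
So the longest common subsequence has length 3.

3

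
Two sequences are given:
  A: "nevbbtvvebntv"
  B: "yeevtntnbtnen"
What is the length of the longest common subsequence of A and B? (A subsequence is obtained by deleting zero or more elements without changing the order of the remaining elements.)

Backtracking the LCS table gives one alignment: e (A2,B3) → v (A3,B4) → b (A5,B9) → t (A6,B10) → e (A9,B12) → n (A11,B13).
So the longest common subsequence has length 6.

6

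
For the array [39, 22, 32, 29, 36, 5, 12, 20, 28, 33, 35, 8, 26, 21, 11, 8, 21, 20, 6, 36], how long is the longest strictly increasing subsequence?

7

Scanning left to right, the best length ending at each element is: 39→1, 22→1, 32→2, 29→2, 36→3, 5→1, 12→2, 20→3, 28→4, 33→5, 35→6, 8→2, 26→4, 21→4, 11→3, 8→2, 21→4, 20→4, 6→2, 36→7.
So the longest increasing subsequence has length 7, e.g. 5, 12, 20, 28, 33, 35, 36.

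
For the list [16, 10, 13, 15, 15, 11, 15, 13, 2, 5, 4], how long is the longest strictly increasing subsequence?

3

Scanning left to right, the best length ending at each element is: 16→1, 10→1, 13→2, 15→3, 15→3, 11→2, 15→3, 13→3, 2→1, 5→2, 4→2.
So the longest increasing subsequence has length 3, e.g. 10, 13, 15.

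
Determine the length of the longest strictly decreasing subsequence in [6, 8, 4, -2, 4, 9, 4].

One longest decreasing subsequence is 6, 4, -2 (positions 1,3,4), of length 3; no longer one exists.

3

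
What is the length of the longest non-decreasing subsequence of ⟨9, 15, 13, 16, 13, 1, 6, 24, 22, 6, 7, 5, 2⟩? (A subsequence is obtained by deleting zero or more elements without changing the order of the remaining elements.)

Scanning left to right, the best length ending at each element is: 9→1, 15→2, 13→2, 16→3, 13→3, 1→1, 6→2, 24→4, 22→4, 6→3, 7→4, 5→2, 2→2.
So the longest non-decreasing subsequence has length 4, e.g. 9, 15, 16, 24.

4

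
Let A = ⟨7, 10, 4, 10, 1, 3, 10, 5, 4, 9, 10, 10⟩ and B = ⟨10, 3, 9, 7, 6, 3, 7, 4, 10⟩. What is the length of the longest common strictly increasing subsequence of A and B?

3

A longest common strictly increasing subsequence is 3, 9, 10 (length 3); it appears in order in both A and B, and no longer such subsequence exists.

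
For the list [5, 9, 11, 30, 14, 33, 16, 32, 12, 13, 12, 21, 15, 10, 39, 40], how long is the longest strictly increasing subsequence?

Let dp[i] be the longest increasing subsequence ending at position i. Then dp = [1, 2, 3, 4, 4, 5, 5, 6, 4, 5, 4, 6, 6, 3, 7, 8].
The maximum is 8; one witness is 5, 9, 11, 14, 16, 32, 39, 40 at positions 1,2,3,5,7,8,15,16.

8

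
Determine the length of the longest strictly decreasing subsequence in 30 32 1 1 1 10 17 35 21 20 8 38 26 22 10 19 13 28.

One longest decreasing subsequence is 30, 21, 20, 19, 13 (positions 1,9,10,16,17), of length 5; no longer one exists.

5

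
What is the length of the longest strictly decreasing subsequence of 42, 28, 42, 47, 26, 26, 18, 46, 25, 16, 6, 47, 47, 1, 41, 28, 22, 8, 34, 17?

Let dp[i] be the longest decreasing subsequence ending at position i. Then dp = [1, 2, 1, 1, 3, 3, 4, 2, 4, 5, 6, 1, 1, 7, 3, 4, 5, 6, 4, 6].
The maximum is 7; one witness is 42, 28, 26, 18, 16, 6, 1 at positions 1,2,5,7,10,11,14.

7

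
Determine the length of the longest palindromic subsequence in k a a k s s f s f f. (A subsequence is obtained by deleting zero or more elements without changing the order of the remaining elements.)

4

One longest palindromic subsequence is kaak (positions 1,2,3,4); it reads the same forward and backward, and the interval DP gives dp[1][10] = 4.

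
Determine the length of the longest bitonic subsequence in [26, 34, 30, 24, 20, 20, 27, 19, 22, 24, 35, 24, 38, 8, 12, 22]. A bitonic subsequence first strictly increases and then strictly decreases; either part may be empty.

One longest bitonic subsequence is 26, 34, 30, 24, 20, 19, 12 (positions 1,2,3,4,6,8,15): it rises to 34 then falls. Length 7 is optimal.

7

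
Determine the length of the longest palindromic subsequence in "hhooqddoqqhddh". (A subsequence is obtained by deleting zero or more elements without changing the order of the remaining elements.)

8

One longest palindromic subsequence is hddqqddh (positions 1,6,7,9,10,12,13,14); it reads the same forward and backward, and the interval DP gives dp[1][14] = 8.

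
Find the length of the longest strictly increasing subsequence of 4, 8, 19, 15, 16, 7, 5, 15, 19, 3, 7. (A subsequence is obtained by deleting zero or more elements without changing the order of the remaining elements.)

5

One longest increasing subsequence is 4, 8, 15, 16, 19 (positions 1,2,4,5,9), of length 5; no longer one exists.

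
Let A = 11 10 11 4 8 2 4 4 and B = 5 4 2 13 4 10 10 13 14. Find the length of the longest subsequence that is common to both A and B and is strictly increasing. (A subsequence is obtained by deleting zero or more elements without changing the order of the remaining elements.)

For each value that appears in both, track the longest common increasing run ending there.
The best achievable length is 2; one witness is 2, 4 (A-positions 6,7, B-positions 3,5).

2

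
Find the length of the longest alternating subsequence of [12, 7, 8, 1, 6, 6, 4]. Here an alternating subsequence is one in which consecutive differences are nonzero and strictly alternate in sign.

Track the best alternating length ending on an up-step vs a down-step at each position: up/down = 1/1, 1/2, 3/2, 1/4, 5/4, 5/4, 5/6.
The maximum over both is 6; one such subsequence is 12, 7, 8, 1, 6, 4.

6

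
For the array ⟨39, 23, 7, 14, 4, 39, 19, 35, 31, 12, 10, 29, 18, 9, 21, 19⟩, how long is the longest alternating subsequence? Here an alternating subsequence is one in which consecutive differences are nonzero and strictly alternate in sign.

12

A longest alternating subsequence is 39, 7, 14, 4, 39, 19, 35, 12, 29, 18, 21, 19 (positions 1,3,4,5,6,7,8,10,12,13,15,16); its 11 consecutive differences strictly alternate in sign, and length 12 is optimal.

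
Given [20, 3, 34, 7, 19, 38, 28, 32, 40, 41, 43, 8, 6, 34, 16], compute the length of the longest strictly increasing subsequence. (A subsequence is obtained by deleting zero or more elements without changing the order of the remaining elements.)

8

Let dp[i] be the longest increasing subsequence ending at position i. Then dp = [1, 1, 2, 2, 3, 4, 4, 5, 6, 7, 8, 3, 2, 6, 4].
The maximum is 8; one witness is 3, 7, 19, 28, 32, 40, 41, 43 at positions 2,4,5,7,8,9,10,11.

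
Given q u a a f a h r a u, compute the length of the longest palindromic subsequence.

One longest palindromic subsequence is uaafaau (positions 2,3,4,5,6,9,10); it reads the same forward and backward, and the interval DP gives dp[1][10] = 7.

7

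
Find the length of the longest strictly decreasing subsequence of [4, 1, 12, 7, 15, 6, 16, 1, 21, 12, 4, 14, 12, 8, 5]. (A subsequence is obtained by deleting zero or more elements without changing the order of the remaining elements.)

5

Let dp[i] be the longest decreasing subsequence ending at position i. Then dp = [1, 2, 1, 2, 1, 3, 1, 4, 1, 2, 4, 2, 3, 4, 5].
The maximum is 5; one witness is 15, 14, 12, 8, 5 at positions 5,12,13,14,15.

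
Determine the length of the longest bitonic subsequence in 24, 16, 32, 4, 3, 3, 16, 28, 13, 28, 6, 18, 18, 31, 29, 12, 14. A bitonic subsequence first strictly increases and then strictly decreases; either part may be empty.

Let inc[i] be the LIS ending at i and dec[i] the longest strictly decreasing subsequence starting at i. inc = [1, 1, 2, 1, 1, 1, 2, 3, 2, 3, 2, 3, 3, 4, 4, 3, 4], dec = [4, 3, 4, 2, 1, 1, 3, 3, 2, 3, 1, 2, 2, 3, 2, 1, 1].
max_i inc[i]+dec[i]−1 = 6, with one witness 4, 16, 28, 31, 29, 14.

6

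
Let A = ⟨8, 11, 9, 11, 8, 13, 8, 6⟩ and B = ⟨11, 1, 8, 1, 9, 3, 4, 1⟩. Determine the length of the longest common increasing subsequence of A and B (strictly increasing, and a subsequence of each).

For each value that appears in both, track the longest common increasing run ending there.
The best achievable length is 2; one witness is 8, 9 (A-positions 1,3, B-positions 3,5).

2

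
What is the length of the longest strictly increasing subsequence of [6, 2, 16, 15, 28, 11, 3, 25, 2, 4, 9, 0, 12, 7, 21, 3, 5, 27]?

7

Scanning left to right, the best length ending at each element is: 6→1, 2→1, 16→2, 15→2, 28→3, 11→2, 3→2, 25→3, 2→1, 4→3, 9→4, 0→1, 12→5, 7→4, 21→6, 3→2, 5→4, 27→7.
So the longest increasing subsequence has length 7, e.g. 2, 3, 4, 9, 12, 21, 27.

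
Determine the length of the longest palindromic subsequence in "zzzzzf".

5

Using dp[i][j] = 2 + dp[i+1][j−1] if the ends match, else max(dp[i+1][j], dp[i][j−1]):
dp[1][6] = 5. A witness is zzzzz at positions 1,2,3,4,5.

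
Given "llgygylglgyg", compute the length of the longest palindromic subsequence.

Using dp[i][j] = 2 + dp[i+1][j−1] if the ends match, else max(dp[i+1][j], dp[i][j−1]):
dp[1][12] = 9. A witness is gyglglgyg at positions 3,4,5,7,8,9,10,11,12.

9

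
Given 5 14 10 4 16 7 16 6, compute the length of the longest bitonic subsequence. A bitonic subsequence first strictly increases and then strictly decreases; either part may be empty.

5

Let inc[i] be the LIS ending at i and dec[i] the longest strictly decreasing subsequence starting at i. inc = [1, 2, 2, 1, 3, 2, 3, 2], dec = [2, 4, 3, 1, 3, 2, 2, 1].
max_i inc[i]+dec[i]−1 = 5, with one witness 5, 14, 10, 7, 6.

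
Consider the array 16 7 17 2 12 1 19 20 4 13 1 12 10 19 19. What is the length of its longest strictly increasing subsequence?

4

Let dp[i] be the longest increasing subsequence ending at position i. Then dp = [1, 1, 2, 1, 2, 1, 3, 4, 2, 3, 1, 3, 3, 4, 4].
The maximum is 4; one witness is 16, 17, 19, 20 at positions 1,3,7,8.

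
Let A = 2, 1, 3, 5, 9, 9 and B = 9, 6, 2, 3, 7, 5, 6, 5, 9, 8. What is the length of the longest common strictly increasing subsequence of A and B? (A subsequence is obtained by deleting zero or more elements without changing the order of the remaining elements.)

For each value that appears in both, track the longest common increasing run ending there.
The best achievable length is 4; one witness is 2, 3, 5, 9 (A-positions 1,3,4,5, B-positions 3,4,6,9).

4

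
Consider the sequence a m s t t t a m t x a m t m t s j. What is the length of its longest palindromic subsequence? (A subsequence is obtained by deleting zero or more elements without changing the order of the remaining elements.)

One longest palindromic subsequence is stmtmtmts (positions 3,4,8,9,12,13,14,15,16); it reads the same forward and backward, and the interval DP gives dp[1][17] = 9.

9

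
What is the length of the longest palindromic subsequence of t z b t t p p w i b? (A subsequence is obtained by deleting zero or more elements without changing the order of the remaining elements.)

One longest palindromic subsequence is bppb (positions 3,6,7,10); it reads the same forward and backward, and the interval DP gives dp[1][10] = 4.

4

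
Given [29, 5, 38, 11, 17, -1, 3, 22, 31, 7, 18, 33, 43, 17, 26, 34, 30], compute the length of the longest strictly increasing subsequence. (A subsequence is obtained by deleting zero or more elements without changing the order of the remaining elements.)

Scanning left to right, the best length ending at each element is: 29→1, 5→1, 38→2, 11→2, 17→3, -1→1, 3→2, 22→4, 31→5, 7→3, 18→4, 33→6, 43→7, 17→4, 26→5, 34→7, 30→6.
So the longest increasing subsequence has length 7, e.g. 5, 11, 17, 22, 31, 33, 43.

7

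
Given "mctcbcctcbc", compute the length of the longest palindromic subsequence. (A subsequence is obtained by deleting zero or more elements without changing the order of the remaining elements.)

Using dp[i][j] = 2 + dp[i+1][j−1] if the ends match, else max(dp[i+1][j], dp[i][j−1]):
dp[1][11] = 7. A witness is cbctcbc at positions 2,5,6,8,9,10,11.

7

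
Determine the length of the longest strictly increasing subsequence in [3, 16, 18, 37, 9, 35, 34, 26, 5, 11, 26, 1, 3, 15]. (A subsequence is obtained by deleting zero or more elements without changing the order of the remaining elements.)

Scanning left to right, the best length ending at each element is: 3→1, 16→2, 18→3, 37→4, 9→2, 35→4, 34→4, 26→4, 5→2, 11→3, 26→4, 1→1, 3→2, 15→4.
So the longest increasing subsequence has length 4, e.g. 3, 16, 18, 37.

4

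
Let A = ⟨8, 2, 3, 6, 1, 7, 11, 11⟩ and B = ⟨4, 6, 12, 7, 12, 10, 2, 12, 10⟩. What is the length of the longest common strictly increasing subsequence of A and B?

A longest common strictly increasing subsequence is 6, 7 (length 2); it appears in order in both A and B, and no longer such subsequence exists.

2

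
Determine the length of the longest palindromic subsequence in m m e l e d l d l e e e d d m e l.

11

Using dp[i][j] = 2 + dp[i+1][j−1] if the ends match, else max(dp[i+1][j], dp[i][j−1]):
dp[1][17] = 11. A witness is leddeeeddel at positions 4,5,6,8,10,11,12,13,14,16,17.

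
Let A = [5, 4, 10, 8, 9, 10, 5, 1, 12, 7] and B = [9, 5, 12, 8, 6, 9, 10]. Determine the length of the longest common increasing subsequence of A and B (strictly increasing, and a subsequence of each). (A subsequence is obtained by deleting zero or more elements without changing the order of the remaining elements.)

For each value that appears in both, track the longest common increasing run ending there.
The best achievable length is 4; one witness is 5, 8, 9, 10 (A-positions 1,4,5,6, B-positions 2,4,6,7).

4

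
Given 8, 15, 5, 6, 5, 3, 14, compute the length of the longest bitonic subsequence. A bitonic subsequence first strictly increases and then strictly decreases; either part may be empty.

One longest bitonic subsequence is 8, 15, 6, 5, 3 (positions 1,2,4,5,6): it rises to 15 then falls. Length 5 is optimal.

5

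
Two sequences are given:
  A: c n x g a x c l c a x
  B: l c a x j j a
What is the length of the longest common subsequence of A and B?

Backtracking the LCS table gives one alignment: c (A1,B2) → a (A5,B3) → x (A6,B4) → a (A10,B7).
So the longest common subsequence has length 4.

4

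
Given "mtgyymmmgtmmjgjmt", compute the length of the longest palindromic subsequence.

9

Using dp[i][j] = 2 + dp[i+1][j−1] if the ends match, else max(dp[i+1][j], dp[i][j−1]):
dp[1][17] = 9. A witness is tmmmtmmmt at positions 2,6,7,8,10,11,12,16,17.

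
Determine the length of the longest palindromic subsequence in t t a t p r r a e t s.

6

One longest palindromic subsequence is tarrat (positions 2,3,6,7,8,10); it reads the same forward and backward, and the interval DP gives dp[1][11] = 6.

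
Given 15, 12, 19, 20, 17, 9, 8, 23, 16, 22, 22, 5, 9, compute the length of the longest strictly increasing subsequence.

Scanning left to right, the best length ending at each element is: 15→1, 12→1, 19→2, 20→3, 17→2, 9→1, 8→1, 23→4, 16→2, 22→4, 22→4, 5→1, 9→2.
So the longest increasing subsequence has length 4, e.g. 15, 19, 20, 23.

4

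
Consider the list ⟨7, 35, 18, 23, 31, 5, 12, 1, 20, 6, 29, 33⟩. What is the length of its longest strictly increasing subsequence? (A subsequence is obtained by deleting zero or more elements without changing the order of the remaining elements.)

Scanning left to right, the best length ending at each element is: 7→1, 35→2, 18→2, 23→3, 31→4, 5→1, 12→2, 1→1, 20→3, 6→2, 29→4, 33→5.
So the longest increasing subsequence has length 5, e.g. 7, 18, 23, 31, 33.

5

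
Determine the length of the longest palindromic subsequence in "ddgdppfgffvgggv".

6

One longest palindromic subsequence is ggffgg (positions 3,8,9,10,13,14); it reads the same forward and backward, and the interval DP gives dp[1][15] = 6.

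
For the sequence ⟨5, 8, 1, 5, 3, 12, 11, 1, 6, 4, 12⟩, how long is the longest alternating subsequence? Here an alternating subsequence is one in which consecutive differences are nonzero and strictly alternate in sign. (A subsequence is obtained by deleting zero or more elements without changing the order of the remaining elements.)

A longest alternating subsequence is 5, 8, 1, 5, 3, 12, 1, 6, 4, 12 (positions 1,2,3,4,5,6,8,9,10,11); its 9 consecutive differences strictly alternate in sign, and length 10 is optimal.

10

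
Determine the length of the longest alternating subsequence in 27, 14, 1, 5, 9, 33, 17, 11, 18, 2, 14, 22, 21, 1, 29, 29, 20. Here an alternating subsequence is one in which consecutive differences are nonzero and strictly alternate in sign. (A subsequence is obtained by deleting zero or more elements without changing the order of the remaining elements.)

10

A longest alternating subsequence is 27, 14, 33, 17, 18, 2, 22, 21, 29, 20 (positions 1,2,6,7,9,10,12,13,15,17); its 9 consecutive differences strictly alternate in sign, and length 10 is optimal.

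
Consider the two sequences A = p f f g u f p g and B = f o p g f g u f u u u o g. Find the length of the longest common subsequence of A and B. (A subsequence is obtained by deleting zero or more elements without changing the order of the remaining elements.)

Backtracking the LCS table gives one alignment: p (A1,B3) → f (A3,B5) → g (A4,B6) → u (A5,B7) → f (A6,B8) → g (A8,B13).
So the longest common subsequence has length 6.

6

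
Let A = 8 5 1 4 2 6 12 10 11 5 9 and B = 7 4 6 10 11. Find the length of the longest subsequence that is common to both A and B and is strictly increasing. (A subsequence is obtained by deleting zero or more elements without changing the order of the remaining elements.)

For each value that appears in both, track the longest common increasing run ending there.
The best achievable length is 4; one witness is 4, 6, 10, 11 (A-positions 4,6,8,9, B-positions 2,3,4,5).

4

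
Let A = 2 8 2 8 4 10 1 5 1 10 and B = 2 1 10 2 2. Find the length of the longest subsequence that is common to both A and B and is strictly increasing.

2

For each value that appears in both, track the longest common increasing run ending there.
The best achievable length is 2; one witness is 2, 10 (A-positions 1,6, B-positions 1,3).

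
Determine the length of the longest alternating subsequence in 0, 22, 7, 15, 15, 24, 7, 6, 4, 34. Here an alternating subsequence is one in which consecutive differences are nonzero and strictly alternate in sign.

6

A longest alternating subsequence is 0, 22, 7, 15, 7, 34 (positions 1,2,3,4,7,10); its 5 consecutive differences strictly alternate in sign, and length 6 is optimal.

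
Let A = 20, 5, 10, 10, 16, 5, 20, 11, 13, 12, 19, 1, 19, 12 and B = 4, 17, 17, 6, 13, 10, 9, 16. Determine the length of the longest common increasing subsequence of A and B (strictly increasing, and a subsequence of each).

2

A longest common strictly increasing subsequence is 10, 16 (length 2); it appears in order in both A and B, and no longer such subsequence exists.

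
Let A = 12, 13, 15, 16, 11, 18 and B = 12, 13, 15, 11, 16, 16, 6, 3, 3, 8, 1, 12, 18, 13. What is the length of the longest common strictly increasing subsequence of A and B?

5

For each value that appears in both, track the longest common increasing run ending there.
The best achievable length is 5; one witness is 12, 13, 15, 16, 18 (A-positions 1,2,3,4,6, B-positions 1,2,3,5,13).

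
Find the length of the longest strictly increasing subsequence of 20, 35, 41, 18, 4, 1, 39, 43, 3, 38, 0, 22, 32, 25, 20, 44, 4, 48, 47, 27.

6

Let dp[i] be the longest increasing subsequence ending at position i. Then dp = [1, 2, 3, 1, 1, 1, 3, 4, 2, 3, 1, 3, 4, 4, 3, 5, 3, 6, 6, 5].
The maximum is 6; one witness is 20, 35, 41, 43, 44, 48 at positions 1,2,3,8,16,18.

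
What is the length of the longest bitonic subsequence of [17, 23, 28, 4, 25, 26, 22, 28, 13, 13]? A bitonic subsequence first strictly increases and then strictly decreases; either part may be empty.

Let inc[i] be the LIS ending at i and dec[i] the longest strictly decreasing subsequence starting at i. inc = [1, 2, 3, 1, 3, 4, 2, 5, 2, 2], dec = [2, 3, 4, 1, 3, 3, 2, 2, 1, 1].
max_i inc[i]+dec[i]−1 = 6, with one witness 17, 23, 28, 26, 22, 13.

6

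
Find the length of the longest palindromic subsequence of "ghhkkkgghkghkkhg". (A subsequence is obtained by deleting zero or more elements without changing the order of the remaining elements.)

One longest palindromic subsequence is ghkkkggkkkhg (positions 1,2,4,5,6,7,8,10,13,14,15,16); it reads the same forward and backward, and the interval DP gives dp[1][16] = 12.

12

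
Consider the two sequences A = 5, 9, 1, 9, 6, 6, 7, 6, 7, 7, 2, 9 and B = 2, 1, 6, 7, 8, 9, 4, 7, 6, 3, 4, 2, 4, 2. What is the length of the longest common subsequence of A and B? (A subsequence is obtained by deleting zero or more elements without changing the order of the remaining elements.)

5

A longest common subsequence is 1, 9, 7, 6, 2 (length 5); the LCS DP confirms no longer common subsequence exists.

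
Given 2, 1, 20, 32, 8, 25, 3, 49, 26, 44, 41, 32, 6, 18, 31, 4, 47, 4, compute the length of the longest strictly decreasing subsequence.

6

Let dp[i] be the longest decreasing subsequence ending at position i. Then dp = [1, 2, 1, 1, 2, 2, 3, 1, 2, 2, 3, 4, 5, 5, 5, 6, 2, 6].
The maximum is 6; one witness is 49, 44, 41, 32, 6, 4 at positions 8,10,11,12,13,16.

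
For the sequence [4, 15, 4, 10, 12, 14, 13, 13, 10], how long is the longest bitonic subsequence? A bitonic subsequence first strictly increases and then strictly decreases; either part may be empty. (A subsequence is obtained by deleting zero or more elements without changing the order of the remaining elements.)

6

Let inc[i] be the LIS ending at i and dec[i] the longest strictly decreasing subsequence starting at i. inc = [1, 2, 1, 2, 3, 4, 4, 4, 2], dec = [1, 4, 1, 1, 2, 3, 2, 2, 1].
max_i inc[i]+dec[i]−1 = 6, with one witness 4, 10, 12, 14, 13, 10.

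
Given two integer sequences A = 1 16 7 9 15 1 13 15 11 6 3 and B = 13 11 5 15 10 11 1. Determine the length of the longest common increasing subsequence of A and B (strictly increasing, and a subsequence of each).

2

A longest common strictly increasing subsequence is 13, 15 (length 2); it appears in order in both A and B, and no longer such subsequence exists.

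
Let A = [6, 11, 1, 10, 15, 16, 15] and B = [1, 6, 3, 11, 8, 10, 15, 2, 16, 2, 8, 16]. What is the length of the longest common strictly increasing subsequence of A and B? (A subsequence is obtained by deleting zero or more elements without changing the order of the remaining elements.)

A longest common strictly increasing subsequence is 6, 11, 15, 16 (length 4); it appears in order in both A and B, and no longer such subsequence exists.

4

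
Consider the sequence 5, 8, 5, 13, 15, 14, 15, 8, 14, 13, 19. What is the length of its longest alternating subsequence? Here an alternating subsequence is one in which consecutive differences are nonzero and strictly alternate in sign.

A longest alternating subsequence is 5, 8, 5, 15, 14, 15, 8, 14, 13, 19 (positions 1,2,3,5,6,7,8,9,10,11); its 9 consecutive differences strictly alternate in sign, and length 10 is optimal.

10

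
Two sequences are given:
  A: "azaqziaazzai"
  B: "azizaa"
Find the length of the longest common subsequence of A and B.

5

Backtracking the LCS table gives one alignment: a (A1,B1) → z (A2,B2) → z (A5,B4) → a (A8,B5) → a (A11,B6).
So the longest common subsequence has length 5.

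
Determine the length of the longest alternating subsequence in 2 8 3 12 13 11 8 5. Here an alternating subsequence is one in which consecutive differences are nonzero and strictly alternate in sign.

A longest alternating subsequence is 2, 8, 3, 12, 11 (positions 1,2,3,4,6); its 4 consecutive differences strictly alternate in sign, and length 5 is optimal.

5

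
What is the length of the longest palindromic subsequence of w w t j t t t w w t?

One longest palindromic subsequence is wwttttww (positions 1,2,3,5,6,7,8,9); it reads the same forward and backward, and the interval DP gives dp[1][10] = 8.

8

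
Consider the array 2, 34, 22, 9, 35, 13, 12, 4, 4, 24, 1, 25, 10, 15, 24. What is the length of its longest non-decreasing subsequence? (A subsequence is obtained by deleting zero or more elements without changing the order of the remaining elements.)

Let dp[i] be the longest non-decreasing subsequence ending at position i. Then dp = [1, 2, 2, 2, 3, 3, 3, 2, 3, 4, 1, 5, 4, 5, 6].
The maximum is 6; one witness is 2, 4, 4, 10, 15, 24 at positions 1,8,9,13,14,15.

6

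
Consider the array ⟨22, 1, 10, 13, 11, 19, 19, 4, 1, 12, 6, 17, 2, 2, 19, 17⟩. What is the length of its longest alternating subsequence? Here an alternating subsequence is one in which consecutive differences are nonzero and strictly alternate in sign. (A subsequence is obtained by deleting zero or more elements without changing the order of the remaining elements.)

A longest alternating subsequence is 22, 1, 13, 11, 19, 4, 12, 6, 17, 2, 19, 17 (positions 1,2,4,5,6,8,10,11,12,13,15,16); its 11 consecutive differences strictly alternate in sign, and length 12 is optimal.

12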